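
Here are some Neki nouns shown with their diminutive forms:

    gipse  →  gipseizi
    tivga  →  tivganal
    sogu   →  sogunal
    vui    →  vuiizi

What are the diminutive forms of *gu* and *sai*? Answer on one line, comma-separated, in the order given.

gunal, saiizi

The pattern is front/back vowel harmony: -izi when the last vowel of the stem is a front vowel (*gipse*, *vui*); -nal when the last vowel of the stem is a back vowel (*tivga*, *sogu*).
Since the last vowel of *gu* is /u/ (a back vowel), it takes -nal, giving *gunal*.
The last vowel of *sai* is /i/, which is a front vowel, so the suffix is -izi, giving *saiizi*.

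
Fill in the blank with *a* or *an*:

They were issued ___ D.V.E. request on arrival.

a

The indefinite article is chosen by the initial *sound* of the following word, not its spelling.
The initialism *D.V.E.* is read letter by letter; the first letter, D, is pronounced /diː/, which begins with a consonant sound.
So the article is *a*: They were issued a D.V.E. request on arrival.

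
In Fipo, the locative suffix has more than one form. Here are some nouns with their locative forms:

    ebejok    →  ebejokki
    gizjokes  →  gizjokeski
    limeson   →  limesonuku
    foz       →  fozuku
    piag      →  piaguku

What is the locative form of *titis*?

The pattern is voicing of the final consonant: -ki when the stem ends in a voiceless consonant (*ebejok*, *gizjokes*); -uku when the stem ends in a voiced consonant (*limeson*, *foz*, *piag*).
*titis*: final consonant = /s/, voiceless → -ki → *titiski*.

titiski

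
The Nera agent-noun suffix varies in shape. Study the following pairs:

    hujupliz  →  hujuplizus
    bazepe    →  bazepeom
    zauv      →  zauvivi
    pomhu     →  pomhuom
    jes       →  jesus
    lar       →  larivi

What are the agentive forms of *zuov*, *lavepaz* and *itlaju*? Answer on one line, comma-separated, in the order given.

zuovivi, lavepazus, itlajuom

The suffix is conditioned by the final sound: -us when the stem ends in a sibilant (*hujupliz*, *jes*); -ivi when the stem ends in a non-sibilant consonant (*zauv*, *lar*); -om when the stem ends in a vowel (*bazepe*, *pomhu*).
*zuov* — final sound /v/ (a non-sibilant consonant) → -ivi → *zuovivi*.
The final sound of *lavepaz* is /z/, which is a sibilant, so the suffix is -us, giving *lavepazus*.
*itlaju*: final sound = /u/, a vowel → -om → *itlajuom*.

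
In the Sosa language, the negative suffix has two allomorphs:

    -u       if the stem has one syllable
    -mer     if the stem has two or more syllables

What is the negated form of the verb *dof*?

dofu

With one syllable, *dof* takes -u → *dofu*.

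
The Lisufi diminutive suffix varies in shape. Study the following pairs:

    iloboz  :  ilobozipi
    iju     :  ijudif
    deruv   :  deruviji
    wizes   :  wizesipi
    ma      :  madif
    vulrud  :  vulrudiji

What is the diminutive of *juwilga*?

The pattern is sibilance of the final sound: -ipi when the stem ends in a sibilant (*iloboz*, *wizes*); -iji when the stem ends in a non-sibilant consonant (*deruv*, *vulrud*); -dif when the stem ends in a vowel (*iju*, *ma*).
The final sound of *juwilga* is /a/, which is a vowel, so the suffix is -dif, giving *juwilgadif*.

juwilgadif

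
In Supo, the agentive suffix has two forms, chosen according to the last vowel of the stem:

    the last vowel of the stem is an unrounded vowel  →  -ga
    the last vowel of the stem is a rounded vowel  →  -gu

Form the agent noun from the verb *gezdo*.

gezdogu

*gezdo* — last vowel /o/ (a rounded vowel) → -gu → *gezdogu*.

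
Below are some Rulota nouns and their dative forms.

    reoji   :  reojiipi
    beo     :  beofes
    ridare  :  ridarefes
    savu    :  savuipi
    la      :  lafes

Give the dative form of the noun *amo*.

amofes

The suffix is conditioned by the last vowel: -ipi when the last vowel of the stem is a high vowel (*reoji*, *savu*); -fes when the last vowel of the stem is a non-high vowel (*beo*, *ridare*, *la*).
Since the last vowel of *amo* is /o/ (a non-high vowel), it takes -fes, giving *amofes*.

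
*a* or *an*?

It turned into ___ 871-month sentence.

an

The indefinite article is chosen by the initial *sound* of the following word, not its spelling.
The number *871* is spoken "eight hundred …", beginning with /eɪt/ — a vowel sound.
So the article is *an*: It turned into an 871-month sentence.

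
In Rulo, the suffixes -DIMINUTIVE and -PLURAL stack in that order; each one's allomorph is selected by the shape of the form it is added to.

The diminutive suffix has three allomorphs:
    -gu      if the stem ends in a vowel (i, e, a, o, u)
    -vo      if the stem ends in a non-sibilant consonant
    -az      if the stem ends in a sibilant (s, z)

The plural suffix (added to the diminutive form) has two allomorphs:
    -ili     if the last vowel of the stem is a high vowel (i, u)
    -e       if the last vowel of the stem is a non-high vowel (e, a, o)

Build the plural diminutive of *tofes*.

Since the final sound of *tofes* is /s/ (a sibilant), it takes -az, giving *tofesaz*.
The diminutive form *tofesaz* — last vowel /a/ (a non-high vowel) → -e → *tofesaze*.

tofesaze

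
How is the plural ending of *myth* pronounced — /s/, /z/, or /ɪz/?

The stem *myth* ends in a voiceless non-sibilant consonant.
The plural suffix surfaces as /ɪz/ after sibilants, /s/ after other voiceless consonants, and /z/ after other voiced sounds.
So the plural -s on *myth* is pronounced /s/.

/s/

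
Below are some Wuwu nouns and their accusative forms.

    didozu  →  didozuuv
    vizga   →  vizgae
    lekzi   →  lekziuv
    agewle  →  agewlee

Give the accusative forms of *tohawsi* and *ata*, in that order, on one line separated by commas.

The suffix is conditioned by the last vowel: -uv when the last vowel of the stem is a high vowel (*didozu*, *lekzi*); -e when the last vowel of the stem is a non-high vowel (*vizga*, *agewle*).
The last vowel of *tohawsi* is /i/, which is a high vowel, so the suffix is -uv, giving *tohawsiuv*.
*ata* — last vowel /a/ (a non-high vowel) → -e → *atae*.

tohawsiuv, atae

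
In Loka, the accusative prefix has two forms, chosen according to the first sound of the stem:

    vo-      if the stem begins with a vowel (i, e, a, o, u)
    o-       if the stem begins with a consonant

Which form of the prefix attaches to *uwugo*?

*uwugo* — first sound /u/ (a vowel) → vo-.

vo-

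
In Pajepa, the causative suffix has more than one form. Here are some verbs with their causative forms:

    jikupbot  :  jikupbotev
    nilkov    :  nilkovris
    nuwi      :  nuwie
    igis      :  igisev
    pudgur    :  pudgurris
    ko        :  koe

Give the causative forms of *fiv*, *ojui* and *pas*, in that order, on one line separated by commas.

Looking at the final sound of each stem: -ev when the stem ends in a voiceless consonant (*jikupbot*, *igis*); -ris when the stem ends in a voiced consonant (*nilkov*, *pudgur*); -e when the stem ends in a vowel (*nuwi*, *ko*).
Since the final sound of *fiv* is /v/ (a voiced consonant), it takes -ris, giving *fivris*.
*ojui*: final sound = /i/, a vowel → -e → *ojuie*.
The final sound of *pas* is /s/, which is a voiceless consonant, so the suffix is -ev, giving *pasev*.

fivris, ojuie, pasev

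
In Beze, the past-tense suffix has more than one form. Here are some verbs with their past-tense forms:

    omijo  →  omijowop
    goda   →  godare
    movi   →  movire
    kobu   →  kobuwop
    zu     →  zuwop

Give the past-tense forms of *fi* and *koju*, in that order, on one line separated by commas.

fire, kojuwop

Looking at the last vowel of each stem: -wop when the last vowel of the stem is a rounded vowel (*omijo*, *kobu*, *zu*); -re when the last vowel of the stem is an unrounded vowel (*goda*, *movi*).
*fi* — last vowel /i/ (an unrounded vowel) → -re → *fire*.
*koju*: last vowel = /u/, a rounded vowel → -wop → *kojuwop*.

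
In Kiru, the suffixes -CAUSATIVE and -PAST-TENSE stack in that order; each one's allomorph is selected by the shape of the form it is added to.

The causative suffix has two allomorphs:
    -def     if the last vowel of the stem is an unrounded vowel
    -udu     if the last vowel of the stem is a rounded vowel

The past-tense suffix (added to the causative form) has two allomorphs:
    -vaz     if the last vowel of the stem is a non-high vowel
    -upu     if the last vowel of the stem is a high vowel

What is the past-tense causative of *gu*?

guuduupu

*gu* — last vowel /u/ (a rounded vowel) → -udu → *guudu*.
The causative form *guudu*: last vowel = /u/, a high vowel → -upu → *guuduupu*.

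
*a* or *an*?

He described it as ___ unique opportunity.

The indefinite article is chosen by the initial *sound* of the following word, not its spelling.
*unique* begins with the sound /juː/ (u pronounced /juː/) — a consonant sound.
So the article is *a*: He described it as a unique opportunity.

a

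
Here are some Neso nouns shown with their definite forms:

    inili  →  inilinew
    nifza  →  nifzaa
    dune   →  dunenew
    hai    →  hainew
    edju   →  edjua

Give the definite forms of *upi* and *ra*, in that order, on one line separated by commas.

upinew, raa

The alternation tracks the last vowel of the stem — -new when the last vowel of the stem is a front vowel (*inili*, *dune*, *hai*); -a when the last vowel of the stem is a back vowel (*nifza*, *edju*).
The last vowel of *upi* is /i/, which is a front vowel, so the suffix is -new, giving *upinew*.
The last vowel of *ra* is /a/, which is a back vowel, so the suffix is -a, giving *raa*.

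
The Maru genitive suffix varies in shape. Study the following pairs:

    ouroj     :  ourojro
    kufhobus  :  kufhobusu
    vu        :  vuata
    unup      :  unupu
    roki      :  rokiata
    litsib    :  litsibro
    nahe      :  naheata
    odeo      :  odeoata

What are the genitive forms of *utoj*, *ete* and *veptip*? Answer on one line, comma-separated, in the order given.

utojro, eteata, veptipu

The alternation tracks the final sound of the stem — -u when the stem ends in a voiceless consonant (*kufhobus*, *unup*); -ro when the stem ends in a voiced consonant (*ouroj*, *litsib*); -ata when the stem ends in a vowel (*vu*, *roki*, *nahe*, *odeo*).
*utoj* — final sound /j/ (a voiced consonant) → -ro → *utojro*.
The final sound of *ete* is /e/, which is a vowel, so the suffix is -ata, giving *eteata*.
The final sound of *veptip* is /p/, which is a voiceless consonant, so the suffix is -u, giving *veptipu*.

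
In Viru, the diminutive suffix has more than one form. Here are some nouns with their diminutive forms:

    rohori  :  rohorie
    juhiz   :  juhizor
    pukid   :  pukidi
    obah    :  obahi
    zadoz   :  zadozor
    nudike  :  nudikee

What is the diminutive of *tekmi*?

tekmie

The pattern is sibilance of the final sound: -or when the stem ends in a sibilant (*juhiz*, *zadoz*); -i when the stem ends in a non-sibilant consonant (*pukid*, *obah*); -e when the stem ends in a vowel (*rohori*, *nudike*).
*tekmi* — final sound /i/ (a vowel) → -e → *tekmie*.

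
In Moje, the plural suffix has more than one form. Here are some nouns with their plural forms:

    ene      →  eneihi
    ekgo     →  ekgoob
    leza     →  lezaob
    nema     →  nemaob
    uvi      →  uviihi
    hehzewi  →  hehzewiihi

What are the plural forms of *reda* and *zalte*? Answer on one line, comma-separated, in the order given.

redaob, zalteihi

Looking at the last vowel of each stem: -ihi when the last vowel of the stem is a front vowel (*ene*, *uvi*, *hehzewi*); -ob when the last vowel of the stem is a back vowel (*ekgo*, *leza*, *nema*).
The last vowel of *reda* is /a/, which is a back vowel, so the suffix is -ob, giving *redaob*.
The last vowel of *zalte* is /e/, which is a front vowel, so the suffix is -ihi, giving *zalteihi*.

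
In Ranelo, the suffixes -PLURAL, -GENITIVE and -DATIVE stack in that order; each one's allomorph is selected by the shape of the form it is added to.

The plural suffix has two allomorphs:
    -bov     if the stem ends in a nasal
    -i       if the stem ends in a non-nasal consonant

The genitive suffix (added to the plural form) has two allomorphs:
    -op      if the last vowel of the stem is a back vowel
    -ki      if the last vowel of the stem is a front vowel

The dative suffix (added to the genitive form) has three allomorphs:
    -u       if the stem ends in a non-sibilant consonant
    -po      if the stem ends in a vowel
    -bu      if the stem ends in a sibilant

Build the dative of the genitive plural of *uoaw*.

uoawikipo

Since the final consonant of *uoaw* is /w/ (non-nasal), it takes -i, giving *uoawi*.
Since the last vowel of the plural form *uoawi* is /i/ (a front vowel), it takes -ki, giving *uoawiki*.
The final sound of the genitive form *uoawiki* is /i/, which is a vowel, so the dative suffix is -po, giving *uoawikipo*.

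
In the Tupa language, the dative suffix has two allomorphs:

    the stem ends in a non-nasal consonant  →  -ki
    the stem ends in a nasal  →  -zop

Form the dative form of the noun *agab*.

Since the final consonant of *agab* is /b/ (non-nasal), it takes -ki, giving *agabki*.

agabki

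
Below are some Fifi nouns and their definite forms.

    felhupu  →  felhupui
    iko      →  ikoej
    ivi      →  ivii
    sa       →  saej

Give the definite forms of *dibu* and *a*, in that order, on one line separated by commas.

The pattern is height harmony: -i when the last vowel of the stem is a high vowel (*felhupu*, *ivi*); -ej when the last vowel of the stem is a non-high vowel (*iko*, *sa*).
*dibu*: last vowel = /u/, a high vowel → -i → *dibui*.
Since the last vowel of *a* is /a/ (a non-high vowel), it takes -ej, giving *aej*.

dibui, aej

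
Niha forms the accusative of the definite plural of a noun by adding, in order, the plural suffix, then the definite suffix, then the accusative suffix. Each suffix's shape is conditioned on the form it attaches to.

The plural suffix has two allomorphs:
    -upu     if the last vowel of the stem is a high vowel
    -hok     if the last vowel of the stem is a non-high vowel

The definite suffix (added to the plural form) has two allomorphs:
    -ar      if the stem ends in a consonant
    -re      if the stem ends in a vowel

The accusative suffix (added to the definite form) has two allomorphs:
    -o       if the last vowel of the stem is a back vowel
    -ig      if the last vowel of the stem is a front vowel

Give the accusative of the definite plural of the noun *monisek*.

monisekhokaro

*monisek*: last vowel = /e/, a non-high vowel → -hok → *monisekhok*.
The final sound of the plural form *monisekhok* is /k/, which is a consonant, so the definite suffix is -ar, giving *monisekhokar*.
The definite form *monisekhokar* — last vowel /a/ (a back vowel) → -o → *monisekhokaro*.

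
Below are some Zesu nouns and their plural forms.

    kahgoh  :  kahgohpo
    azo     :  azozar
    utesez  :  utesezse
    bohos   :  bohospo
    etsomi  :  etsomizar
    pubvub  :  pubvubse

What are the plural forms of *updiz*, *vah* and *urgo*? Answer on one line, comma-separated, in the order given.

Looking at the final sound of each stem: -po when the stem ends in a voiceless consonant (*kahgoh*, *bohos*); -se when the stem ends in a voiced consonant (*utesez*, *pubvub*); -zar when the stem ends in a vowel (*azo*, *etsomi*).
*updiz*: final sound = /z/, a voiced consonant → -se → *updizse*.
Since the final sound of *vah* is /h/ (a voiceless consonant), it takes -po, giving *vahpo*.
The final sound of *urgo* is /o/, which is a vowel, so the suffix is -zar, giving *urgozar*.

updizse, vahpo, urgozar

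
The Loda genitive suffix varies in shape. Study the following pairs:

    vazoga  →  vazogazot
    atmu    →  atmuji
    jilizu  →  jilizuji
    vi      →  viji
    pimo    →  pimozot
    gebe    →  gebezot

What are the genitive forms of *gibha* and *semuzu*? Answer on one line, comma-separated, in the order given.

The alternation tracks the last vowel of the stem — -ji when the last vowel of the stem is a high vowel (*atmu*, *jilizu*, *vi*); -zot when the last vowel of the stem is a non-high vowel (*vazoga*, *pimo*, *gebe*).
*gibha* — last vowel /a/ (a non-high vowel) → -zot → *gibhazot*.
*semuzu*: last vowel = /u/, a high vowel → -ji → *semuzuji*.

gibhazot, semuzuji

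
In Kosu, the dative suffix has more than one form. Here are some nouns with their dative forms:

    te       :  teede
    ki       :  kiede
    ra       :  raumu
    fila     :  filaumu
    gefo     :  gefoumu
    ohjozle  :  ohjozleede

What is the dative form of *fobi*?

fobiede

The pattern is front/back vowel harmony: -ede when the last vowel of the stem is a front vowel (*te*, *ki*, *ohjozle*); -umu when the last vowel of the stem is a back vowel (*ra*, *fila*, *gefo*).
*fobi* — last vowel /i/ (a front vowel) → -ede → *fobiede*.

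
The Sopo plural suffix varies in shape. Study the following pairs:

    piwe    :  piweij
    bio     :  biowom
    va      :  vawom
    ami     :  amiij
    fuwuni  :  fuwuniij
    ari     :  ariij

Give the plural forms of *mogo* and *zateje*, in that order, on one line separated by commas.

mogowom, zatejeij

The suffix is conditioned by the last vowel: -ij when the last vowel of the stem is a front vowel (*piwe*, *ami*, *fuwuni*, *ari*); -wom when the last vowel of the stem is a back vowel (*bio*, *va*).
*mogo* — last vowel /o/ (a back vowel) → -wom → *mogowom*.
The last vowel of *zateje* is /e/, which is a front vowel, so the suffix is -ij, giving *zatejeij*.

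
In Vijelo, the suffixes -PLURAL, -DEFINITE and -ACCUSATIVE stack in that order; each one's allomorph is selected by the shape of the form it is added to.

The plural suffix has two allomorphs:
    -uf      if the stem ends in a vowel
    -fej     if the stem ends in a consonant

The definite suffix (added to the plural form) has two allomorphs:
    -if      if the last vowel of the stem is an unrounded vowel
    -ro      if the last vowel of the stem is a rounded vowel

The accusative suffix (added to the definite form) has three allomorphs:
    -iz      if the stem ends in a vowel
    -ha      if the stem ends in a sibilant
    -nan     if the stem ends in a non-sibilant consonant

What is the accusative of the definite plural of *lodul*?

Since the final sound of *lodul* is /l/ (a consonant), it takes -fej, giving *lodulfej*.
Since the last vowel of the plural form *lodulfej* is /e/ (an unrounded vowel), it takes -if, giving *lodulfejif*.
The definite form *lodulfejif*: final sound = /f/, a non-sibilant consonant → -nan → *lodulfejifnan*.

lodulfejifnan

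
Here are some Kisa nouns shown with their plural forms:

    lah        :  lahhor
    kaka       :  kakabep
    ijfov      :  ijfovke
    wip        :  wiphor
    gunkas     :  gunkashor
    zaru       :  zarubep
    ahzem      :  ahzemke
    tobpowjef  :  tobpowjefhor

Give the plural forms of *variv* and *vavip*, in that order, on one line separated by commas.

Looking at the final sound of each stem: -hor when the stem ends in a voiceless consonant (*lah*, *wip*, *gunkas*, *tobpowjef*); -ke when the stem ends in a voiced consonant (*ijfov*, *ahzem*); -bep when the stem ends in a vowel (*kaka*, *zaru*).
*variv*: final sound = /v/, a voiced consonant → -ke → *varivke*.
*vavip* — final sound /p/ (a voiceless consonant) → -hor → *vaviphor*.

varivke, vaviphor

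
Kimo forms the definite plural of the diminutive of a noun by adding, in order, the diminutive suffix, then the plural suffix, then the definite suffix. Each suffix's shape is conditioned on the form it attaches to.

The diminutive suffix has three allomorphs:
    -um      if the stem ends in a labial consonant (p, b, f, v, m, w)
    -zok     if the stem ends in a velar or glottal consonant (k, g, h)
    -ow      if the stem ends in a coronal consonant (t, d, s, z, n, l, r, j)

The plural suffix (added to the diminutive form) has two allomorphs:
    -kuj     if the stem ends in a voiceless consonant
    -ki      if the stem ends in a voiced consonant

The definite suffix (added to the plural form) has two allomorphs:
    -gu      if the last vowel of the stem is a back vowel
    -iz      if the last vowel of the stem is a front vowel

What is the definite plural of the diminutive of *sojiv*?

The final consonant of *sojiv* is /v/, which is labial, so the diminutive suffix is -um, giving *sojivum*.
The diminutive form *sojivum*: final consonant = /m/, voiced → -ki → *sojivumki*.
The plural form *sojivumki* — last vowel /i/ (a front vowel) → -iz → *sojivumkiiz*.

sojivumkiiz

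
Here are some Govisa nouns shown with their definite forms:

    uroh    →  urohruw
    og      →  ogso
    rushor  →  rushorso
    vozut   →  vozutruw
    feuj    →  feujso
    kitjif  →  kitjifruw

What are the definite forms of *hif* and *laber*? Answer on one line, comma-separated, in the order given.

Looking at the final consonant of each stem: -ruw when the stem ends in a voiceless consonant (*uroh*, *vozut*, *kitjif*); -so when the stem ends in a voiced consonant (*og*, *rushor*, *feuj*).
The final consonant of *hif* is /f/, which is voiceless, so the suffix is -ruw, giving *hifruw*.
*laber*: final consonant = /r/, voiced → -so → *laberso*.

hifruw, laberso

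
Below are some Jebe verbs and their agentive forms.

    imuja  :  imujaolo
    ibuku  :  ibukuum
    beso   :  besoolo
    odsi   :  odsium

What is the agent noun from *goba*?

The suffix is conditioned by the last vowel: -um when the last vowel of the stem is a high vowel (*ibuku*, *odsi*); -olo when the last vowel of the stem is a non-high vowel (*imuja*, *beso*).
*goba*: last vowel = /a/, a non-high vowel → -olo → *gobaolo*.

gobaolo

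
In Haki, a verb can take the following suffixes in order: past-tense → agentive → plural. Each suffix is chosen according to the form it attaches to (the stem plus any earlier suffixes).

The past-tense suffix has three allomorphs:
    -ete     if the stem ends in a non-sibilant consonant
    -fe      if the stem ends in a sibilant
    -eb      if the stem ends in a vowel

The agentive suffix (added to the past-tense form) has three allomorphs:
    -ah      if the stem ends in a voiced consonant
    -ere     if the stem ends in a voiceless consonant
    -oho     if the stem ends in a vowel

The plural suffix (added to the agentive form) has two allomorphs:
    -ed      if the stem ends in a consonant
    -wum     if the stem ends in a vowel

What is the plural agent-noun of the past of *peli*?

*peli*: final sound = /i/, a vowel → -eb → *pelieb*.
The past-tense form *pelieb* — final sound /b/ (a voiced consonant) → -ah → *peliebah*.
Since the final sound of the agentive form *peliebah* is /h/ (a consonant), it takes -ed, giving *peliebahed*.

peliebahed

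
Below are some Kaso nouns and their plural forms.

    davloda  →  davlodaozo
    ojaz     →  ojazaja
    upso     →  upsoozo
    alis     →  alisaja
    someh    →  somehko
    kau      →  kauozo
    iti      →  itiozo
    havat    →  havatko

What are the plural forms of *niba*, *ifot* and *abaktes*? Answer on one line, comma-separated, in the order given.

nibaozo, ifotko, abaktesaja

The suffix is conditioned by the final sound: -aja when the stem ends in a sibilant (*ojaz*, *alis*); -ko when the stem ends in a non-sibilant consonant (*someh*, *havat*); -ozo when the stem ends in a vowel (*davloda*, *upso*, *kau*, *iti*).
Since the final sound of *niba* is /a/ (a vowel), it takes -ozo, giving *nibaozo*.
*ifot*: final sound = /t/, a non-sibilant consonant → -ko → *ifotko*.
The final sound of *abaktes* is /s/, which is a sibilant, so the suffix is -aja, giving *abaktesaja*.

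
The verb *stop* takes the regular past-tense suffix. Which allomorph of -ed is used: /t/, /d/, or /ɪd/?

The stem *stop* ends in a voiceless consonant other than /t/.
The -ed suffix is realized as /ɪd/ after /t, d/; as /t/ after other voiceless consonants; and as /d/ after other voiced sounds.
So -ed on *stop* is pronounced /t/.

/t/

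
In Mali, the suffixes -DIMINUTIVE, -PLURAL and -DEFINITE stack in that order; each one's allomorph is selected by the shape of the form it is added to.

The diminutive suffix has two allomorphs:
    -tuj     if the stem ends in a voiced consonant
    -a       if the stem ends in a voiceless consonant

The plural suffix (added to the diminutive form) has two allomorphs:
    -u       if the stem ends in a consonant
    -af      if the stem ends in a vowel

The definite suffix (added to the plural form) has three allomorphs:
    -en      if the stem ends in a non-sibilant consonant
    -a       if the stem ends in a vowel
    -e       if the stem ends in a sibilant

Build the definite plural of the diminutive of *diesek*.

diesekaafen

Since the final consonant of *diesek* is /k/ (voiceless), it takes -a, giving *dieseka*.
The final sound of the diminutive form *dieseka* is /a/, which is a vowel, so the plural suffix is -af, giving *diesekaaf*.
The plural form *diesekaaf*: final sound = /f/, a non-sibilant consonant → -en → *diesekaafen*.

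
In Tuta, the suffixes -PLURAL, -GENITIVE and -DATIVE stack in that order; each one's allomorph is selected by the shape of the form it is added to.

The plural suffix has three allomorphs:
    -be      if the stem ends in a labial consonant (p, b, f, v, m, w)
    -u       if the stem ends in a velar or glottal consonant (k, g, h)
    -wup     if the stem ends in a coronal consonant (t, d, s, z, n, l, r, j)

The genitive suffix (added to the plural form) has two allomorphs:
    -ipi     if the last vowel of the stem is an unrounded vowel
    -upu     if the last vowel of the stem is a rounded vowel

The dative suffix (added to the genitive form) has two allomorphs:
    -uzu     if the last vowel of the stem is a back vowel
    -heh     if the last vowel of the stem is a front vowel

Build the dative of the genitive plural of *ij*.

ijwupupuuzu

The final consonant of *ij* is /j/, which is coronal, so the plural suffix is -wup, giving *ijwup*.
Since the last vowel of the plural form *ijwup* is /u/ (a rounded vowel), it takes -upu, giving *ijwupupu*.
The genitive form *ijwupupu*: last vowel = /u/, a back vowel → -uzu → *ijwupupuuzu*.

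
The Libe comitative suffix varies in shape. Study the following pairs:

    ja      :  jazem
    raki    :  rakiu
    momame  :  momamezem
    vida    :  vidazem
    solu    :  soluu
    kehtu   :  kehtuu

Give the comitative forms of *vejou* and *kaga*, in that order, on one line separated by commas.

vejouu, kagazem

Looking at the last vowel of each stem: -u when the last vowel of the stem is a high vowel (*raki*, *solu*, *kehtu*); -zem when the last vowel of the stem is a non-high vowel (*ja*, *momame*, *vida*).
*vejou* — last vowel /u/ (a high vowel) → -u → *vejouu*.
*kaga*: last vowel = /a/, a non-high vowel → -zem → *kagazem*.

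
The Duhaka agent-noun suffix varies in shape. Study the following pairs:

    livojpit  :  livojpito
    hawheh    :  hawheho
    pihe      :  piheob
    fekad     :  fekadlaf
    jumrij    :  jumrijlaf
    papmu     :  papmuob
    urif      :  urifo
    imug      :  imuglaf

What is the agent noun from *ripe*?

The pattern is voicing of the final sound: -o when the stem ends in a voiceless consonant (*livojpit*, *hawheh*, *urif*); -laf when the stem ends in a voiced consonant (*fekad*, *jumrij*, *imug*); -ob when the stem ends in a vowel (*pihe*, *papmu*).
*ripe*: final sound = /e/, a vowel → -ob → *ripeob*.

ripeob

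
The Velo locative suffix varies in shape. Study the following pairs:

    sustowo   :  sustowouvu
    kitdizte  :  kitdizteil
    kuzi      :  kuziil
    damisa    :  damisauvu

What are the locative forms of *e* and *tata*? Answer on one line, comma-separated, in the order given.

Looking at the last vowel of each stem: -il when the last vowel of the stem is a front vowel (*kitdizte*, *kuzi*); -uvu when the last vowel of the stem is a back vowel (*sustowo*, *damisa*).
*e* — last vowel /e/ (a front vowel) → -il → *eil*.
*tata*: last vowel = /a/, a back vowel → -uvu → *tatauvu*.

eil, tatauvu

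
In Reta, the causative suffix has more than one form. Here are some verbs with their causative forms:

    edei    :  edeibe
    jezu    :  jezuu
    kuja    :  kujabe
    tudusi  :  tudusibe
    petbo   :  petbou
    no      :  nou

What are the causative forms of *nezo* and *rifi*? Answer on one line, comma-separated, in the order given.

The alternation tracks the last vowel of the stem — -u when the last vowel of the stem is a rounded vowel (*jezu*, *petbo*, *no*); -be when the last vowel of the stem is an unrounded vowel (*edei*, *kuja*, *tudusi*).
*nezo*: last vowel = /o/, a rounded vowel → -u → *nezou*.
*rifi* — last vowel /i/ (an unrounded vowel) → -be → *rifibe*.

nezou, rifibe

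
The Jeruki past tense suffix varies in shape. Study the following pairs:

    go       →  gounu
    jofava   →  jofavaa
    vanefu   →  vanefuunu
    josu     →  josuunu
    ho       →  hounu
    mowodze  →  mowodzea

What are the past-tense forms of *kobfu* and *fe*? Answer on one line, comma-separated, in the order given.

kobfuunu, fea

The alternation tracks the last vowel of the stem — -unu when the last vowel of the stem is a rounded vowel (*go*, *vanefu*, *josu*, *ho*); -a when the last vowel of the stem is an unrounded vowel (*jofava*, *mowodze*).
The last vowel of *kobfu* is /u/, which is a rounded vowel, so the suffix is -unu, giving *kobfuunu*.
*fe*: last vowel = /e/, an unrounded vowel → -a → *fea*.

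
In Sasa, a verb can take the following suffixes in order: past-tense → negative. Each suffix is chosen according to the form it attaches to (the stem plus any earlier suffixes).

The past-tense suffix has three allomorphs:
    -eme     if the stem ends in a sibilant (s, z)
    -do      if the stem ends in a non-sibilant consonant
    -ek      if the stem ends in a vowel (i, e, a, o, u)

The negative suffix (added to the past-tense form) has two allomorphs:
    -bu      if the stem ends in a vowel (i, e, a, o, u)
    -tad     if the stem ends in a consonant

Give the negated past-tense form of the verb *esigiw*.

esigiwdobu

*esigiw* — final sound /w/ (a non-sibilant consonant) → -do → *esigiwdo*.
Since the final sound of the past-tense form *esigiwdo* is /o/ (a vowel), it takes -bu, giving *esigiwdobu*.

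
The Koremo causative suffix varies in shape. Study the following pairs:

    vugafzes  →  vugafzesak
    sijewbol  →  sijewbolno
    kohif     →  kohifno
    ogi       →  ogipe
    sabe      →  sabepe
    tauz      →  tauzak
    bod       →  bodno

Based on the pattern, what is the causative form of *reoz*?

The pattern is sibilance of the final sound: -ak when the stem ends in a sibilant (*vugafzes*, *tauz*); -no when the stem ends in a non-sibilant consonant (*sijewbol*, *kohif*, *bod*); -pe when the stem ends in a vowel (*ogi*, *sabe*).
Since the final sound of *reoz* is /z/ (a sibilant), it takes -ak, giving *reozak*.

reozak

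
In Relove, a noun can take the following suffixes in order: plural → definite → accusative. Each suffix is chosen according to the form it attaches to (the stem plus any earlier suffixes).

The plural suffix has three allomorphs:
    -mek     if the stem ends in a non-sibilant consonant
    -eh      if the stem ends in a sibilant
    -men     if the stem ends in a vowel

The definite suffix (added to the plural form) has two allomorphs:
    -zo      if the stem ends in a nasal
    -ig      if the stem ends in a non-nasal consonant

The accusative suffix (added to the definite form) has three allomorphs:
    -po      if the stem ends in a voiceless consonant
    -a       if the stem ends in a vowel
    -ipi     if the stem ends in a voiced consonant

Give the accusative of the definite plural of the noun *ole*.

olemenzoa

The final sound of *ole* is /e/, which is a vowel, so the plural suffix is -men, giving *olemen*.
The final consonant of the plural form *olemen* is /n/, which is a nasal, so the definite suffix is -zo, giving *olemenzo*.
Since the final sound of the definite form *olemenzo* is /o/ (a vowel), it takes -a, giving *olemenzoa*.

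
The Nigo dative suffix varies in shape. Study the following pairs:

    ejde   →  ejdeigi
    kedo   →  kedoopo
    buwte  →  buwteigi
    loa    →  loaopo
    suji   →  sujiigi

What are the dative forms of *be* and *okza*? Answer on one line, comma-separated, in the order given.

The suffix is conditioned by the last vowel: -igi when the last vowel of the stem is a front vowel (*ejde*, *buwte*, *suji*); -opo when the last vowel of the stem is a back vowel (*kedo*, *loa*).
The last vowel of *be* is /e/, which is a front vowel, so the suffix is -igi, giving *beigi*.
The last vowel of *okza* is /a/, which is a back vowel, so the suffix is -opo, giving *okzaopo*.

beigi, okzaopo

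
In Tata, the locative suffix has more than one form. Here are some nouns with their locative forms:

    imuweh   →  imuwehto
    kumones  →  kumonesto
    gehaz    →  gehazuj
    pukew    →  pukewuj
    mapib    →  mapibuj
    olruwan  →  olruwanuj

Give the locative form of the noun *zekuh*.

zekuhto

The pattern is voicing of the final consonant: -to when the stem ends in a voiceless consonant (*imuweh*, *kumones*); -uj when the stem ends in a voiced consonant (*gehaz*, *pukew*, *mapib*, *olruwan*).
*zekuh* — final consonant /h/ (voiceless) → -to → *zekuhto*.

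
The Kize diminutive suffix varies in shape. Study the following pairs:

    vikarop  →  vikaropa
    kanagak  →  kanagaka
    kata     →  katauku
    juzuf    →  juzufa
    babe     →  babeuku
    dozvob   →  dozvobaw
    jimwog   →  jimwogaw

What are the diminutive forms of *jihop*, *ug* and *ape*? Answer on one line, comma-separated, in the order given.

The alternation tracks the final sound of the stem — -a when the stem ends in a voiceless consonant (*vikarop*, *kanagak*, *juzuf*); -aw when the stem ends in a voiced consonant (*dozvob*, *jimwog*); -uku when the stem ends in a vowel (*kata*, *babe*).
*jihop*: final sound = /p/, a voiceless consonant → -a → *jihopa*.
Since the final sound of *ug* is /g/ (a voiced consonant), it takes -aw, giving *ugaw*.
The final sound of *ape* is /e/, which is a vowel, so the suffix is -uku, giving *apeuku*.

jihopa, ugaw, apeuku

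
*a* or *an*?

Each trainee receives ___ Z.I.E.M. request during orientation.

a

The indefinite article is chosen by the initial *sound* of the following word, not its spelling.
The initialism *Z.I.E.M.* is read letter by letter; the first letter, Z, is pronounced /ziː/, which begins with a consonant sound.
So the article is *a*: Each trainee receives a Z.I.E.M. request during orientation.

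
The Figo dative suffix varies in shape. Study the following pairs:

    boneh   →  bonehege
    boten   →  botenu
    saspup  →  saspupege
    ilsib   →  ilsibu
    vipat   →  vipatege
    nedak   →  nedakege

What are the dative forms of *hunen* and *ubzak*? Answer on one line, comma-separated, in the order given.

hunenu, ubzakege

The pattern is voicing of the final consonant: -ege when the stem ends in a voiceless consonant (*boneh*, *saspup*, *vipat*, *nedak*); -u when the stem ends in a voiced consonant (*boten*, *ilsib*).
*hunen*: final consonant = /n/, voiced → -u → *hunenu*.
The final consonant of *ubzak* is /k/, which is voiceless, so the suffix is -ege, giving *ubzakege*.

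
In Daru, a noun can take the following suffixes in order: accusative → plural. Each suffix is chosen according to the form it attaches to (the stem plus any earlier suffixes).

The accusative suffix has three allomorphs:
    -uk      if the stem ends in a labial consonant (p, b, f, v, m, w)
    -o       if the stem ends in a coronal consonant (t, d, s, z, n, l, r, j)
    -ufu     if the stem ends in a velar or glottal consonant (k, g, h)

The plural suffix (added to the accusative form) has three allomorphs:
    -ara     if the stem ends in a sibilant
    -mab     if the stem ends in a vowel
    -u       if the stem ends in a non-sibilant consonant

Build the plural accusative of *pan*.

panomab

*pan* — final consonant /n/ (coronal) → -o → *pano*.
The final sound of the accusative form *pano* is /o/, which is a vowel, so the plural suffix is -mab, giving *panomab*.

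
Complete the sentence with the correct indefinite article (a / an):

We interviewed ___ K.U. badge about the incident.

a

The indefinite article is chosen by the initial *sound* of the following word, not its spelling.
The initialism *K.U.* is read letter by letter; the first letter, K, is pronounced /keɪ/, which begins with a consonant sound.
So the article is *a*: We interviewed a K.U. badge about the incident.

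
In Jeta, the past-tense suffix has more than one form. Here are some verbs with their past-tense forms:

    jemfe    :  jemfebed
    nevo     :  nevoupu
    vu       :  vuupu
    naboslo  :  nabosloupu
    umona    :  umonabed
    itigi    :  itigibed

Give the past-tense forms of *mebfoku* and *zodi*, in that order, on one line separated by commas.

mebfokuupu, zodibed

The suffix is conditioned by the last vowel: -upu when the last vowel of the stem is a rounded vowel (*nevo*, *vu*, *naboslo*); -bed when the last vowel of the stem is an unrounded vowel (*jemfe*, *umona*, *itigi*).
*mebfoku*: last vowel = /u/, a rounded vowel → -upu → *mebfokuupu*.
*zodi*: last vowel = /i/, an unrounded vowel → -bed → *zodibed*.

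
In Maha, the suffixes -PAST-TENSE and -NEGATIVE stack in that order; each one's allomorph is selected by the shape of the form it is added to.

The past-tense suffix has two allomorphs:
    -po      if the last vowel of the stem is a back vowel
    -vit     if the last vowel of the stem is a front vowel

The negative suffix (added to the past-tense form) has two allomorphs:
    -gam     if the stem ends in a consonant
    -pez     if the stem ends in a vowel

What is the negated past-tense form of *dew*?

dewvitgam

The last vowel of *dew* is /e/, which is a front vowel, so the past-tense suffix is -vit, giving *dewvit*.
The final sound of the past-tense form *dewvit* is /t/, which is a consonant, so the negative suffix is -gam, giving *dewvitgam*.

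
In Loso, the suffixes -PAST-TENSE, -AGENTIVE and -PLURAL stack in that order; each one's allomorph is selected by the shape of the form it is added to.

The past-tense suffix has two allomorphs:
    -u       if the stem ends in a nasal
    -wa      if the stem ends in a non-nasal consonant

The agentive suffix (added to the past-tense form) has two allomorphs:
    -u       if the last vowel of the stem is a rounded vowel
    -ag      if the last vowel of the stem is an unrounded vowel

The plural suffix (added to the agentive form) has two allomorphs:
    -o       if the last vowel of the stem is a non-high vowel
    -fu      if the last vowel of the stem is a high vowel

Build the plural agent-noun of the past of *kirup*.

*kirup* — final consonant /p/ (non-nasal) → -wa → *kirupwa*.
The last vowel of the past-tense form *kirupwa* is /a/, which is an unrounded vowel, so the agentive suffix is -ag, giving *kirupwaag*.
The agentive form *kirupwaag* — last vowel /a/ (a non-high vowel) → -o → *kirupwaago*.

kirupwaago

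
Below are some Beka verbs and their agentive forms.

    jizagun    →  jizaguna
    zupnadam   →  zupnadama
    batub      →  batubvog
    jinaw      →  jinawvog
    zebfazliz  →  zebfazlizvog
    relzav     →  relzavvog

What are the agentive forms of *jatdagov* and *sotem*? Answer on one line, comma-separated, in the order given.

jatdagovvog, sotema

The alternation tracks the final consonant of the stem — -a when the stem ends in a nasal (*jizagun*, *zupnadam*); -vog when the stem ends in a non-nasal consonant (*batub*, *jinaw*, *zebfazliz*, *relzav*).
*jatdagov* — final consonant /v/ (non-nasal) → -vog → *jatdagovvog*.
The final consonant of *sotem* is /m/, which is a nasal, so the suffix is -a, giving *sotema*.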